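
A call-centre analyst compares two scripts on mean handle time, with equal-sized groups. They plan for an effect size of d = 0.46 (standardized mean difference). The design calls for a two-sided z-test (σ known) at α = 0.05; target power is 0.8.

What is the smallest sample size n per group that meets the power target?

Set Φ(δ − 1.960) = 0.8; then δ − 1.960 = Φ⁻¹(0.8) = 0.842, giving δ = 2.802.
(For δ > 0 the lower-tail rejection region contributes negligibly to power, so the one-term inversion is standard.)
δ = d·√(n/2) ⇒ n = 2(δ/d)² = 2 × (2.802 / 0.46)² = 74.19.
Round up to the next whole unit.

n = 75 per group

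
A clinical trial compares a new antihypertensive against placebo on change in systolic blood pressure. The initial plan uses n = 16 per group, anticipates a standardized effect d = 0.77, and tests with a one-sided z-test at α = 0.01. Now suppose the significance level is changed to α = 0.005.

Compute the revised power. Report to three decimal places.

Power ≈ 0.345

δ = d·√(n/2) = 0.77 × √(16/2) = 2.1779 (unchanged). New critical value: z_{0.005} = 2.576.
Revised power = Φ(δ − 2.576) = Φ(-0.398) = 0.3453.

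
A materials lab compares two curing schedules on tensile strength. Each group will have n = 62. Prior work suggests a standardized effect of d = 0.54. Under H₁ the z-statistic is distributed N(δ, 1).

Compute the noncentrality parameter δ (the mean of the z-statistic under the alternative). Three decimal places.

δ ≈ 3.007

The noncentrality parameter scales effect size by the design's sample-size factor: δ = d·√(n/2) = 0.54 × √(62/2) = 3.0066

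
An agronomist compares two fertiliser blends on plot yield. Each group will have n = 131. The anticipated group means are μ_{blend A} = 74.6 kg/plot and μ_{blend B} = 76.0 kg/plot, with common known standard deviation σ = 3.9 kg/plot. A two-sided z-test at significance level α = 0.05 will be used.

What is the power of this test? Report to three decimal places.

Standardized effect: d = |μ_{blend A} − μ_{blend B}| / σ = |74.6 − 76.0| / 3.9 = 0.3590
Noncentrality parameter: δ = d·√(n/2) = 0.3590 × √(131/2) = 2.9053
Two-sided α = 0.05 → critical value z_{0.025} = 1.960.
Power = Φ(δ − 1.960) + Φ(−δ − 1.960) = Φ(0.945) + Φ(-4.865) = 0.8277 + 0.0000 = 0.8277.

Power ≈ 0.828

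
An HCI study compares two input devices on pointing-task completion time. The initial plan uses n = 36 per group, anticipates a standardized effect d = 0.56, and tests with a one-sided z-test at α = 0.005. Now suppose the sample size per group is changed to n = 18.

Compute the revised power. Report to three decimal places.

Power ≈ 0.185

With n = 18 per group: δ = d·√(n/2) = 0.56 × √(18/2) = 1.6800. Critical value z_{0.005} = 2.576.
Revised power = Φ(δ − 2.576) = Φ(-0.896) = 0.1852.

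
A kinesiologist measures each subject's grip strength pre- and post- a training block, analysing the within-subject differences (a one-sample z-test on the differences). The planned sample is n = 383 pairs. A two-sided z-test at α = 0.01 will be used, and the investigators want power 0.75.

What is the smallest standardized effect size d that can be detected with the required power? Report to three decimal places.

Need Φ(δ − 2.576) = 0.75, so δ = 2.576 + 0.674 = 3.250.
(Lower-tail contribution to power is negligible for δ > 0.)
δ = d·√n ⇒ d = δ/√n = 3.250/√383 = 0.1661.

d ≈ 0.166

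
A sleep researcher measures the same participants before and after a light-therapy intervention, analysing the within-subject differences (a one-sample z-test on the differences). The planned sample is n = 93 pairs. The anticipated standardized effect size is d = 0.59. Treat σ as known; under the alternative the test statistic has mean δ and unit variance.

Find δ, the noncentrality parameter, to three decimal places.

The noncentrality parameter scales effect size by the design's sample-size factor: δ = d·√n = 0.59 × √93 = 5.6898

δ ≈ 5.690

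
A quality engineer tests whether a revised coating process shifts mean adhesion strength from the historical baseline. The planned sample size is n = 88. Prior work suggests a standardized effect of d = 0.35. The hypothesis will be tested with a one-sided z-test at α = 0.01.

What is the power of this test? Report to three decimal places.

Noncentrality parameter: δ = d·√n = 0.35 × √88 = 3.2833
One-sided α = 0.01 → critical value z_{0.01} = 2.326.
Power = P(Z > 2.326 − δ) = Φ(0.957) = 0.8307.

Power ≈ 0.831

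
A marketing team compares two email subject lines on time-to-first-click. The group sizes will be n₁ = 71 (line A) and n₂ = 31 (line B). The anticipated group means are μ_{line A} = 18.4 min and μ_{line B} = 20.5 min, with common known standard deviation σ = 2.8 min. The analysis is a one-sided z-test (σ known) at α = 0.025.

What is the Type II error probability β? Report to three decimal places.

β ≈ 0.064

Standardized effect: d = |μ_{line A} − μ_{line B}| / σ = |18.4 − 20.5| / 2.8 = 0.7500
Noncentrality parameter: δ = d / √(1/n₁ + 1/n₂) = 0.7500 / √(1/71 + 1/31) = 3.4839
One-sided α = 0.025 → critical value z_{0.025} = 1.960.
Power = Φ(δ − 1.960) = Φ(1.524) = 0.9362.
Type II error: β = 1 − power = 1 − 0.9362 = 0.0638.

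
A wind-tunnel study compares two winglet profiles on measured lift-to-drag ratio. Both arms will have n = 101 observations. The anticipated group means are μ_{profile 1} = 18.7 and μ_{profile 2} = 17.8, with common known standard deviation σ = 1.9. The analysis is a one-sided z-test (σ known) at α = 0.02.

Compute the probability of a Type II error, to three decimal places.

Standardized effect: d = |μ_{profile 1} − μ_{profile 2}| / σ = |18.7 − 17.8| / 1.9 = 0.4737
Noncentrality parameter: δ = d·√(n/2) = 0.4737 × √(101/2) = 3.3662
Critical value for a one-sided test at α = 0.02: z_α = 2.054.
Power = P(Z > 2.054 − δ) = Φ(1.312) = 0.9053.
Type II error: β = 1 − power = 1 − 0.9053 = 0.0947.

β ≈ 0.095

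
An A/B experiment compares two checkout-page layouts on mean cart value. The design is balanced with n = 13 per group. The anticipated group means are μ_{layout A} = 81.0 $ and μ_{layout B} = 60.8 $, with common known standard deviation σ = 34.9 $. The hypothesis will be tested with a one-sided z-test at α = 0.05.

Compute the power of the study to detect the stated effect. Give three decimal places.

Power ≈ 0.433

Standardized effect: d = |μ_{layout A} − μ_{layout B}| / σ = |81.0 − 60.8| / 34.9 = 0.5788
Noncentrality parameter: δ = d·√(n/2) = 0.5788 × √(13/2) = 1.4756
Critical value for a one-sided test at α = 0.05: z_α = 1.645.
Power = P(Z > 1.645 − δ) = Φ(-0.169) = 0.4328.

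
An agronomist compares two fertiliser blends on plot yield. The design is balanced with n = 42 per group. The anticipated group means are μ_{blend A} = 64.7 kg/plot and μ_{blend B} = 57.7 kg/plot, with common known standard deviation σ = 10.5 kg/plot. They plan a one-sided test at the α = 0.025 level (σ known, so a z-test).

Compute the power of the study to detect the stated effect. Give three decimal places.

Power ≈ 0.863

Standardized effect: d = |μ_{blend A} − μ_{blend B}| / σ = |64.7 − 57.7| / 10.5 = 0.6667
Noncentrality parameter: δ = d·√(n/2) = 0.6667 × √(42/2) = 3.0551
Critical value for a one-sided test at α = 0.025: z_α = 1.960.
Power = Φ(δ − 1.960) = Φ(1.095) = 0.8633.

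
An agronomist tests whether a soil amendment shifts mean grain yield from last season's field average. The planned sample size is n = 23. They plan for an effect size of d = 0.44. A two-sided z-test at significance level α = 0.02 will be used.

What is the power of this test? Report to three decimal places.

Power ≈ 0.414

Noncentrality parameter: δ = d·√n = 0.44 × √23 = 2.1102
Two-sided α = 0.02 → critical value z_{0.01} = 2.326.
Power = Φ(δ − 2.326) + Φ(−δ − 2.326) = Φ(-0.216) + Φ(-4.437) = 0.4144 + 0.0000 = 0.4144.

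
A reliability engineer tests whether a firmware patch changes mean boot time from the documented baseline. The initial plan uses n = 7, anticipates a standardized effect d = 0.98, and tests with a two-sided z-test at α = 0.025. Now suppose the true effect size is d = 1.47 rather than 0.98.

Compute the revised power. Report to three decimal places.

Power ≈ 0.950

With d = 1.47: δ = d·√n = 1.47 × √7 = 3.8893. Critical value z_{0.0125} = 2.241.
Revised power = Φ(δ − 2.241) + Φ(−δ − 2.241) = Φ(1.648) + Φ(-6.131) = 0.9503 + 0.0000 = 0.9503.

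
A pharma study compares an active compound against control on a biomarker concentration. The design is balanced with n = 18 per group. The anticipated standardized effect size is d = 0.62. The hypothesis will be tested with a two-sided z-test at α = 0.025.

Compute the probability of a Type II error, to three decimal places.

Noncentrality parameter: λ = d·√(n/2) = 0.62 × √(18/2) = 1.8600
Critical value for a two-sided test at α = 0.025: z_{α/2} = 2.241.
Power = Φ(λ − 2.241) + Φ(−λ − 2.241) = Φ(-0.381) + Φ(-4.101) = 0.3515 + 0.0000 = 0.3515.
Type II error: β = 1 − power = 1 − 0.3515 = 0.6485.

β ≈ 0.649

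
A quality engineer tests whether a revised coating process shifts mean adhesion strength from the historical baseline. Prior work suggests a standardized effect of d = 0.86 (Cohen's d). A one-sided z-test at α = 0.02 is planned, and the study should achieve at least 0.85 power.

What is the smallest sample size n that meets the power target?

n = 13

For power 0.85 need Φ(δ − z_{0.02}) = 0.85, so δ = z_{0.02} + z_{0.15} = 2.054 + 1.036 = 3.090.
δ = d·√n ⇒ n = (δ/d)² = (3.090 / 0.86)² = 12.91.
Round up to the next whole unit.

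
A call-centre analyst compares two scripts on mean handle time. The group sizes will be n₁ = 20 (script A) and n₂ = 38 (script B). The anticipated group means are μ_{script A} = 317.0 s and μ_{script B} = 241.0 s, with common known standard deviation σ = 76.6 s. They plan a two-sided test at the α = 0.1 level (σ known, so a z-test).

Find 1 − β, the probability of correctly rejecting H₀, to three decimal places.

Power ≈ 0.974

Standardized effect: d = |μ_{script A} − μ_{script B}| / σ = |317.0 − 241.0| / 76.6 = 0.9922
Noncentrality parameter: δ = d / √(1/n₁ + 1/n₂) = 0.9922 / √(1/20 + 1/38) = 3.5915
Two-sided α = 0.1 → critical value z_{0.05} = 1.645.
Power = Φ(δ − 1.645) + Φ(−δ − 1.645) = Φ(1.947) + Φ(-5.236) = 0.9742 + 0.0000 = 0.9742.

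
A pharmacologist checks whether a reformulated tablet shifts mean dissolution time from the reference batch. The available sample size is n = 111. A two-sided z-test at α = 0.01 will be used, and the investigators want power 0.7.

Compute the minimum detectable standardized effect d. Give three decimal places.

Need Φ(δ − 2.576) = 0.7, so δ = 2.576 + 0.524 = 3.100.
(The second rejection-region term Φ(−δ − z_{α/2}) is negligible and dropped.)
δ = d·√n ⇒ d = δ/√n = 3.100/√111 = 0.2943.

d ≈ 0.294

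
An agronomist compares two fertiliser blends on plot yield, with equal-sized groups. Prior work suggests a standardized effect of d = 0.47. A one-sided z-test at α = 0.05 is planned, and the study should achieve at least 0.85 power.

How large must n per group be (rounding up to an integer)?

For power 0.85 need Φ(δ − z_{0.05}) = 0.85, so δ = z_{0.05} + z_{0.15} = 1.645 + 1.036 = 2.681.
δ = d·√(n/2) ⇒ n = 2(δ/d)² = 2 × (2.681 / 0.47)² = 65.09.
Round up to the next whole unit.

n = 66 per group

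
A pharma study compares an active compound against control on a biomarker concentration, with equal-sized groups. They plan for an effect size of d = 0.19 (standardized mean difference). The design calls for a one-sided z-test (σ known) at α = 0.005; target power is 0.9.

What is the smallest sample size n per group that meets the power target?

n = 825 per group

Set Φ(δ − 2.576) = 0.9; then δ − 2.576 = Φ⁻¹(0.9) = 1.282, giving δ = 3.857.
δ = d·√(n/2) ⇒ n = 2(δ/d)² = 2 × (3.857 / 0.19)² = 824.34.
Rounding up, n = 825 per group.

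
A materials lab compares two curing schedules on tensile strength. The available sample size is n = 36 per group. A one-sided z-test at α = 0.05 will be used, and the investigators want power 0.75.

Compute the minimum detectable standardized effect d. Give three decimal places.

Required noncentrality: δ = z_{0.05} + z_{0.25} = 1.645 + 0.674 = 2.319.
δ = d·√(n/2) ⇒ d = δ/√(n/2) = 2.319/√(36/2) = 0.5467.

d ≈ 0.547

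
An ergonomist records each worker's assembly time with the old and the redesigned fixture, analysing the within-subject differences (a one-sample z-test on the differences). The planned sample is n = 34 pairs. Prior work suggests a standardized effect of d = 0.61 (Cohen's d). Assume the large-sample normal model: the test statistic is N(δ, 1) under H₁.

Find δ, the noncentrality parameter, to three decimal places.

δ ≈ 3.557

The noncentrality parameter scales effect size by the design's sample-size factor: δ = d·√n = 0.61 × √34 = 3.5569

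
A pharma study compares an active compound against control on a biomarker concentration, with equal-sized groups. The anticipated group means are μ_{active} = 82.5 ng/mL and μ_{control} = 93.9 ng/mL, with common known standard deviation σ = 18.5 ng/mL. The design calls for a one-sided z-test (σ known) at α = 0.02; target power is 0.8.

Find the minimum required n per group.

n = 45 per group

Standardized effect: d = |μ_{active} − μ_{control}| / σ = |82.5 − 93.9| / 18.5 = 0.6162
Set Φ(δ − 2.054) = 0.8; then δ − 2.054 = Φ⁻¹(0.8) = 0.842, giving δ = 2.895.
δ = d·√(n/2) ⇒ n = 2(δ/d)² = 2 × (2.895 / 0.6162)² = 44.15.
Rounding up, n = 45 per group.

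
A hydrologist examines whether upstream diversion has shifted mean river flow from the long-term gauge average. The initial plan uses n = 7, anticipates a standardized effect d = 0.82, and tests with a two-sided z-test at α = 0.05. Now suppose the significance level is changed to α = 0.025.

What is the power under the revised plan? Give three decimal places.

δ = d·√n = 0.82 × √7 = 2.1695 (unchanged). New critical value: z_{0.0125} = 2.241.
Revised power = Φ(δ − 2.241) + Φ(−δ − 2.241) = Φ(-0.072) + Φ(-4.411) = 0.4713 + 0.0000 = 0.4714.

Power ≈ 0.471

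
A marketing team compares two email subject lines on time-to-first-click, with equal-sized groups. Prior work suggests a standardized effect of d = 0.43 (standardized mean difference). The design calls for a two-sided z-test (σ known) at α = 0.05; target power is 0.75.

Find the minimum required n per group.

n = 76 per group

Set Φ(δ − 1.960) = 0.75; then δ − 1.960 = Φ⁻¹(0.75) = 0.674, giving δ = 2.634.
(For δ > 0 the lower-tail rejection region contributes negligibly to power, so the one-term inversion is standard.)
δ = d·√(n/2) ⇒ n = 2(δ/d)² = 2 × (2.634 / 0.43)² = 75.07.
Round up to the next whole unit.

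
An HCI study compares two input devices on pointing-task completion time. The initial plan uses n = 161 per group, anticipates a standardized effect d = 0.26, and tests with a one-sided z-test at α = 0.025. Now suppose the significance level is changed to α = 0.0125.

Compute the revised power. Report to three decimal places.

Power ≈ 0.536

δ = d·√(n/2) = 0.26 × √(161/2) = 2.3328 (unchanged). New critical value: z_{0.0125} = 2.241.
Revised power = Φ(δ − 2.241) = Φ(0.091) = 0.5364.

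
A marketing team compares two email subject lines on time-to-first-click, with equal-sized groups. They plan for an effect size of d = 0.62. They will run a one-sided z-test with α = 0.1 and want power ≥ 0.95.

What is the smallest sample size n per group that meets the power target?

For power 0.95 need Φ(δ − z_{0.1}) = 0.95, so δ = z_{0.1} + z_{0.05} = 1.282 + 1.645 = 2.926.
δ = d·√(n/2) ⇒ n = 2(δ/d)² = 2 × (2.926 / 0.62)² = 44.56.
Round up to the next whole unit.

n = 45 per group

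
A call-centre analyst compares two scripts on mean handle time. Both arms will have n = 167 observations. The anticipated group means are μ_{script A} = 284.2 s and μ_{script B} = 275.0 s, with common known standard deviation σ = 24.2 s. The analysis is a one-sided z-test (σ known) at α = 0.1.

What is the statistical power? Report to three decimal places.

Standardized effect: d = |μ_{script A} − μ_{script B}| / σ = |284.2 − 275.0| / 24.2 = 0.3802
Noncentrality parameter: δ = d·√(n/2) = 0.3802 × √(167/2) = 3.4739
One-sided α = 0.1 → critical value z_{0.1} = 1.282.
Power = Φ(δ − 1.282) = Φ(2.192) = 0.9858.

Power ≈ 0.986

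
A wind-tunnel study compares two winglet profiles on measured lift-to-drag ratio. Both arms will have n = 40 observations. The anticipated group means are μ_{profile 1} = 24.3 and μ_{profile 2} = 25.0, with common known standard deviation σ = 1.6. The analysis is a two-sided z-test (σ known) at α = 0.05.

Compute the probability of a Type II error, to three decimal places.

Standardized effect: d = |μ_{profile 1} − μ_{profile 2}| / σ = |24.3 − 25.0| / 1.6 = 0.4375
Noncentrality parameter: δ = d·√(n/2) = 0.4375 × √(40/2) = 1.9566
Two-sided α = 0.05 → critical value z_{0.025} = 1.960.
Power = Φ(δ − 1.960) + Φ(−δ − 1.960) = Φ(-0.003) + Φ(-3.917) = 0.4986 + 0.0000 = 0.4987.
Type II error: β = 1 − power = 1 − 0.4987 = 0.5013.

β ≈ 0.501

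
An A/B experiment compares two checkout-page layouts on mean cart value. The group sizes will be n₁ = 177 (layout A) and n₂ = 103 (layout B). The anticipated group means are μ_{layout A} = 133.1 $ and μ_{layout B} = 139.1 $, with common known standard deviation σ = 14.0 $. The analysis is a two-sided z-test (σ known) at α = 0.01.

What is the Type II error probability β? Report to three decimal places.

β ≈ 0.189

Standardized effect: d = |μ_{layout A} − μ_{layout B}| / σ = |133.1 − 139.1| / 14.0 = 0.4286
Noncentrality parameter: δ = d / √(1/n₁ + 1/n₂) = 0.4286 / √(1/177 + 1/103) = 3.4582
Two-sided α = 0.01 → critical value z_{0.005} = 2.576.
Power = Φ(δ − 2.576) + Φ(−δ − 2.576) = Φ(0.882) + Φ(-6.034) = 0.8112 + 0.0000 = 0.8112.
Type II error: β = 1 − power = 1 − 0.8112 = 0.1888.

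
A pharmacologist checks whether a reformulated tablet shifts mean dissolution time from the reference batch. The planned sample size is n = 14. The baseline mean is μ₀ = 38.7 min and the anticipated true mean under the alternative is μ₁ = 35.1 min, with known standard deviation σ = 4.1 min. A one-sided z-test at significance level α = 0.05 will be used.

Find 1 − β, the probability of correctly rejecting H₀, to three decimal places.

Standardized effect: d = |μ₁ − μ₀| / σ = |35.1 − 38.7| / 4.1 = 0.8780
Noncentrality parameter: δ = d·√n = 0.8780 × √14 = 3.2854
One-sided α = 0.05 → critical value z_{0.05} = 1.645.
Power = P(Z > 1.645 − δ) = Φ(1.641) = 0.9495.

Power ≈ 0.950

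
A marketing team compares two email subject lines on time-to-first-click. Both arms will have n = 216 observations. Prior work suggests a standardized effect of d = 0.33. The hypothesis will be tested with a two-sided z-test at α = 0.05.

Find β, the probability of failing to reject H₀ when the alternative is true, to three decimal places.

β ≈ 0.071

Noncentrality parameter: δ = d·√(n/2) = 0.33 × √(216/2) = 3.4295
Two-sided α = 0.05 → critical value z_{0.025} = 1.960.
Power = Φ(δ − 1.960) + Φ(−δ − 1.960) = Φ(1.469) + Φ(-5.389) = 0.9292 + 0.0000 = 0.9292.
Type II error: β = 1 − power = 1 − 0.9292 = 0.0708.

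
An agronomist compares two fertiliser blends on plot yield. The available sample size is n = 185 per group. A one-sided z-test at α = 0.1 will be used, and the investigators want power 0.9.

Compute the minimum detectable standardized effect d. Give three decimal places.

Required noncentrality: δ = z_{0.1} + z_{0.10} = 1.282 + 1.282 = 2.563.
δ = d·√(n/2) ⇒ d = δ/√(n/2) = 2.563/√(185/2) = 0.2665.

d ≈ 0.266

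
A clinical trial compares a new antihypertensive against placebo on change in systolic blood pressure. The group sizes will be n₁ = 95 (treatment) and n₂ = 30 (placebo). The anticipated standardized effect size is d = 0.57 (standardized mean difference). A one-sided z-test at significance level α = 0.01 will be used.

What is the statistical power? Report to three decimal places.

Noncentrality parameter: δ = d / √(1/n₁ + 1/n₂) = 0.57 / √(1/95 + 1/30) = 2.7217
One-sided α = 0.01 → critical value z_{0.01} = 2.326.
Power = Φ(δ − 2.326) = Φ(0.395) = 0.6537.

Power ≈ 0.654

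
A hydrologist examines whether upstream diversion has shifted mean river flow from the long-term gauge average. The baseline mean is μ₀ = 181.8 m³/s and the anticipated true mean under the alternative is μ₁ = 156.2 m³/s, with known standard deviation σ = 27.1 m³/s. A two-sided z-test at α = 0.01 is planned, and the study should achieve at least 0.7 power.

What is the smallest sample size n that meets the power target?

n = 11

Standardized effect: d = |μ₁ − μ₀| / σ = |156.2 − 181.8| / 27.1 = 0.9446
Set Φ(δ − 2.576) = 0.7; then δ − 2.576 = Φ⁻¹(0.7) = 0.524, giving δ = 3.100.
(For δ > 0 the lower-tail rejection region contributes negligibly to power, so the one-term inversion is standard.)
δ = d·√n ⇒ n = (δ/d)² = (3.100 / 0.9446)² = 10.77.
Rounding up, n = 11.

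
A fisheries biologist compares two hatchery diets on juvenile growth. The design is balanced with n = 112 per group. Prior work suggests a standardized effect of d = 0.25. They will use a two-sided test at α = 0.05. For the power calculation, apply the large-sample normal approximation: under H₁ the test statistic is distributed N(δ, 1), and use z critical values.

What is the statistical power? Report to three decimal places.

Noncentrality parameter: δ = d·√(n/2) = 0.25 × √(112/2) = 1.8708
Two-sided α = 0.05 → critical value z_{0.025} = 1.960.
Power = Φ(δ − 1.960) + Φ(−δ − 1.960) = Φ(-0.089) + Φ(-3.831) = 0.4645 + 0.0001 = 0.4646.

Power ≈ 0.465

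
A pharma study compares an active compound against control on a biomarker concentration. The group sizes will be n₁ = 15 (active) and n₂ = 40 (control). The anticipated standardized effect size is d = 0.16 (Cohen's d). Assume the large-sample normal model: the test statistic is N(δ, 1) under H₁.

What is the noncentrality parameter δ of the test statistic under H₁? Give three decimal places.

δ = d / √(1/n₁ + 1/n₂) = 0.16 / √(1/15 + 1/40) = 0.5285

δ ≈ 0.528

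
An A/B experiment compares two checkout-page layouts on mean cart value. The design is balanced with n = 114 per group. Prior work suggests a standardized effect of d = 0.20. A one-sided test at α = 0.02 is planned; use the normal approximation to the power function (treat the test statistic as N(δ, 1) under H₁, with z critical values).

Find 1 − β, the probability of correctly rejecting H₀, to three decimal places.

Noncentrality parameter: δ = d·√(n/2) = 0.20 × √(114/2) = 1.5100
Critical value for a one-sided test at α = 0.02: z_α = 2.054.
Power = P(Z > 2.054 − δ) = Φ(-0.544) = 0.2933.

Power ≈ 0.293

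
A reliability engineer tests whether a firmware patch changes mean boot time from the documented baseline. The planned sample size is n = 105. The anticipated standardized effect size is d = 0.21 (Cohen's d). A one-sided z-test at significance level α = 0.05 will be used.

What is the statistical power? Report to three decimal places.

Power ≈ 0.694

Noncentrality parameter: δ = d·√n = 0.21 × √105 = 2.1519
One-sided α = 0.05 → critical value z_{0.05} = 1.645.
Power = P(Z > 1.645 − δ) = Φ(0.507) = 0.6939.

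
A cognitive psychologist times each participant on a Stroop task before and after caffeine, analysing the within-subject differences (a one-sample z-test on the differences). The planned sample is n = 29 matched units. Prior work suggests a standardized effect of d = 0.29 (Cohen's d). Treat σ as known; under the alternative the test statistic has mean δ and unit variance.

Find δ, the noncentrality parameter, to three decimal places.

δ = d·√n = 0.29 × √29 = 1.5617

δ ≈ 1.562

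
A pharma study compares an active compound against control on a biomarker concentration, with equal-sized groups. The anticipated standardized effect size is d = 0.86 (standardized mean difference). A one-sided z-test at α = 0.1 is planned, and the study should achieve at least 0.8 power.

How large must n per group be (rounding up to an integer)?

Set Φ(δ − 1.282) = 0.8; then δ − 1.282 = Φ⁻¹(0.8) = 0.842, giving δ = 2.123.
δ = d·√(n/2) ⇒ n = 2(δ/d)² = 2 × (2.123 / 0.86)² = 12.19.
Rounding up, n = 13 per group.

n = 13 per group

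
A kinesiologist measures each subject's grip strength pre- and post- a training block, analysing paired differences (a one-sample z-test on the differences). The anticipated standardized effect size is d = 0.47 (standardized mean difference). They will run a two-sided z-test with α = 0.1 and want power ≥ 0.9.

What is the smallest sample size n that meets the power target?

n = 39

For power 0.9 need Φ(δ − z_{0.05}) = 0.9, so δ = z_{0.05} + z_{0.10} = 1.645 + 1.282 = 2.926.
(For δ > 0 the lower-tail rejection region contributes negligibly to power, so the one-term inversion is standard.)
δ = d·√n ⇒ n = (δ/d)² = (2.926 / 0.47)² = 38.77.
Round up to the next whole unit.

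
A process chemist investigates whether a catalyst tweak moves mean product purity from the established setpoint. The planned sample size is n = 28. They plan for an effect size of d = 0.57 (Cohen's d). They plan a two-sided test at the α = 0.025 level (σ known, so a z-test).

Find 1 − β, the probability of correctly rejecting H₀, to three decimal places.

Power ≈ 0.781

Noncentrality parameter: δ = d·√n = 0.57 × √28 = 3.0162
Two-sided α = 0.025 → critical value z_{0.0125} = 2.241.
Power = Φ(δ − 2.241) + Φ(−δ − 2.241) = Φ(0.775) + Φ(-5.258) = 0.7808 + 0.0000 = 0.7808.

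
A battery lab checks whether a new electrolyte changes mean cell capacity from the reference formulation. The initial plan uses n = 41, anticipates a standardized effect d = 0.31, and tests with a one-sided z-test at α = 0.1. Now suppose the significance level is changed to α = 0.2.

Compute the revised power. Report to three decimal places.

δ = d·√n = 0.31 × √41 = 1.9850 (unchanged). New critical value: z_{0.2} = 0.842.
Revised power = P(Z > 0.842 − δ) = Φ(1.143) = 0.8736.

Power ≈ 0.874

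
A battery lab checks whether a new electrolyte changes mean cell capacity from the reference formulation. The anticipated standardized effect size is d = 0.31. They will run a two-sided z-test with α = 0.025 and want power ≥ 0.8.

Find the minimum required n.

n = 99

For power 0.8 need Φ(δ − z_{0.0125}) = 0.8, so δ = z_{0.0125} + z_{0.20} = 2.241 + 0.842 = 3.083.
(Ignoring the negligible lower-tail rejection probability gives the usual closed-form inversion.)
δ = d·√n ⇒ n = (δ/d)² = (3.083 / 0.31)² = 98.91.
Rounding up, n = 99.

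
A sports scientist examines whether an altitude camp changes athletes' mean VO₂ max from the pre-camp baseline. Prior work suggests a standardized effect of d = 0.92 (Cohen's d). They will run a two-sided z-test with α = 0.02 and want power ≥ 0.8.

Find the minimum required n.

For power 0.8 need Φ(δ − z_{0.01}) = 0.8, so δ = z_{0.01} + z_{0.20} = 2.326 + 0.842 = 3.168.
(Ignoring the negligible lower-tail rejection probability gives the usual closed-form inversion.)
δ = d·√n ⇒ n = (δ/d)² = (3.168 / 0.92)² = 11.86.
Rounding up, n = 12.

n = 12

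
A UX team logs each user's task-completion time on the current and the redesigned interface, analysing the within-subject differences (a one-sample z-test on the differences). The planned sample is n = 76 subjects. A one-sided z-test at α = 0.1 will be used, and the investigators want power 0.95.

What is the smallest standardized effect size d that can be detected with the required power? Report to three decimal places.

Required noncentrality: δ = z_{0.1} + z_{0.05} = 1.282 + 1.645 = 2.926.
δ = d·√n ⇒ d = δ/√n = 2.926/√76 = 0.3357.

d ≈ 0.336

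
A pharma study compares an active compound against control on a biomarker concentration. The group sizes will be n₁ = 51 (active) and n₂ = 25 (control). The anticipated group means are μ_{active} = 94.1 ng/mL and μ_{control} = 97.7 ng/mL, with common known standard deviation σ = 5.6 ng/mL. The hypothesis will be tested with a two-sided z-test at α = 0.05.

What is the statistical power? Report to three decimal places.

Standardized effect: d = |μ_{active} − μ_{control}| / σ = |94.1 − 97.7| / 5.6 = 0.6429
Noncentrality parameter: δ = d / √(1/n₁ + 1/n₂) = 0.6429 / √(1/51 + 1/25) = 2.6331
Critical value for a two-sided test at α = 0.05: z_{α/2} = 1.960.
Power = Φ(δ − 1.960) + Φ(−δ − 1.960) = Φ(0.673) + Φ(-4.593) = 0.7496 + 0.0000 = 0.7496.

Power ≈ 0.750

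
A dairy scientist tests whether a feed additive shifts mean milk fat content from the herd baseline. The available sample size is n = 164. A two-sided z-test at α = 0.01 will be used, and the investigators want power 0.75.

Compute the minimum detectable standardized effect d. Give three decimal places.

Required noncentrality: δ = z_{0.005} + z_{0.25} = 2.576 + 0.674 = 3.250.
(The second rejection-region term Φ(−δ − z_{α/2}) is negligible and dropped.)
δ = d·√n ⇒ d = δ/√n = 3.250/√164 = 0.2538.

d ≈ 0.254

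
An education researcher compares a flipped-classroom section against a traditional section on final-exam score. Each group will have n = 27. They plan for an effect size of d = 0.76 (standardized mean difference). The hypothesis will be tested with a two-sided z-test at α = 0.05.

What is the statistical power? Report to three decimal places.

Noncentrality parameter: δ = d·√(n/2) = 0.76 × √(27/2) = 2.7924
Two-sided α = 0.05 → critical value z_{0.025} = 1.960.
Power = Φ(δ − 1.960) + Φ(−δ − 1.960) = Φ(0.832) + Φ(-4.752) = 0.7974 + 0.0000 = 0.7974.

Power ≈ 0.797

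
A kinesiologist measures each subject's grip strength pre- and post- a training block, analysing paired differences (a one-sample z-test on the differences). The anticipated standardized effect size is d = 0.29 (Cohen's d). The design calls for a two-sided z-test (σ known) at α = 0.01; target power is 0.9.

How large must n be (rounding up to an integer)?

Set Φ(δ − 2.576) = 0.9; then δ − 2.576 = Φ⁻¹(0.9) = 1.282, giving δ = 3.857.
(The Φ(−δ − z_{α/2}) term is vanishingly small for δ > 0 and is dropped in the standard sample-size formula.)
δ = d·√n ⇒ n = (δ/d)² = (3.857 / 0.29)² = 176.92.
Rounding up, n = 177.

n = 177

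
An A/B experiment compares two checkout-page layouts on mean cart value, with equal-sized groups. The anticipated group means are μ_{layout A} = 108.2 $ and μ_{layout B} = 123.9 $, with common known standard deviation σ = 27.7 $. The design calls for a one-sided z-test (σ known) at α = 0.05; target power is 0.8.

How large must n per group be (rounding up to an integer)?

Standardized effect: d = |μ_{layout A} − μ_{layout B}| / σ = |108.2 − 123.9| / 27.7 = 0.5668
For power 0.8 need Φ(δ − z_{0.05}) = 0.8, so δ = z_{0.05} + z_{0.20} = 1.645 + 0.842 = 2.486.
δ = d·√(n/2) ⇒ n = 2(δ/d)² = 2 × (2.486 / 0.5668)² = 38.49.
Round up to the next whole unit.

n = 39 per group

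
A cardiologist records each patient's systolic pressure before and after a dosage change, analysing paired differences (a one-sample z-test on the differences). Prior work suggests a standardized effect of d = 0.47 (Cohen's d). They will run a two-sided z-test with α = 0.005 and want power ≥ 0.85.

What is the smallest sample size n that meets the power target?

n = 67

For power 0.85 need Φ(δ − z_{0.0025}) = 0.85, so δ = z_{0.0025} + z_{0.15} = 2.807 + 1.036 = 3.843.
(Ignoring the negligible lower-tail rejection probability gives the usual closed-form inversion.)
δ = d·√n ⇒ n = (δ/d)² = (3.843 / 0.47)² = 66.87.
Round up to the next whole unit.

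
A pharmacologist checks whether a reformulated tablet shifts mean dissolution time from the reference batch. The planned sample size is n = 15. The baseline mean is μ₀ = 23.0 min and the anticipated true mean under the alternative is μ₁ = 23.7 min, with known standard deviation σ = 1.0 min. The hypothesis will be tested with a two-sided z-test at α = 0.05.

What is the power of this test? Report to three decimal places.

Power ≈ 0.774

Standardized effect: d = |μ₁ − μ₀| / σ = |23.7 − 23.0| / 1.0 = 0.7000
Noncentrality parameter: δ = d·√n = 0.7000 × √15 = 2.7111
Critical value for a two-sided test at α = 0.05: z_{α/2} = 1.960.
Power = Φ(δ − 1.960) + Φ(−δ − 1.960) = Φ(0.751) + Φ(-4.671) = 0.7737 + 0.0000 = 0.7737.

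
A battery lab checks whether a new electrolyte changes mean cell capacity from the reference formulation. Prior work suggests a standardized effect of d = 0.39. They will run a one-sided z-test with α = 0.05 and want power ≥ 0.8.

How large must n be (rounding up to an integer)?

n = 41

For power 0.8 need Φ(δ − z_{0.05}) = 0.8, so δ = z_{0.05} + z_{0.20} = 1.645 + 0.842 = 2.486.
δ = d·√n ⇒ n = (δ/d)² = (2.486 / 0.39)² = 40.65.
Rounding up, n = 41.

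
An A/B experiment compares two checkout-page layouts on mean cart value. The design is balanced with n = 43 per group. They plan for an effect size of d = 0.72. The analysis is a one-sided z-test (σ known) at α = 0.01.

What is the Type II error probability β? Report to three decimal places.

β ≈ 0.156

Noncentrality parameter: δ = d·√(n/2) = 0.72 × √(43/2) = 3.3385
Critical value for a one-sided test at α = 0.01: z_α = 2.326.
Power = Φ(δ − 2.326) = Φ(1.012) = 0.8443.
Type II error: β = 1 − power = 1 − 0.8443 = 0.1557.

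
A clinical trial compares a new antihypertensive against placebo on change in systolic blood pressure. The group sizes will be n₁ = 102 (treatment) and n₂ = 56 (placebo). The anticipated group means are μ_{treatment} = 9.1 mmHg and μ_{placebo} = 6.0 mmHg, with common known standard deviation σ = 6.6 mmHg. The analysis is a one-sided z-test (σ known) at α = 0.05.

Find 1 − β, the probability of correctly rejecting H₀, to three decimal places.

Power ≈ 0.881

Standardized effect: d = |μ_{treatment} − μ_{placebo}| / σ = |9.1 − 6.0| / 6.6 = 0.4697
Noncentrality parameter: δ = d / √(1/n₁ + 1/n₂) = 0.4697 / √(1/102 + 1/56) = 2.8241
One-sided α = 0.05 → critical value z_{0.05} = 1.645.
Power = Φ(δ − 1.645) = Φ(1.179) = 0.8809.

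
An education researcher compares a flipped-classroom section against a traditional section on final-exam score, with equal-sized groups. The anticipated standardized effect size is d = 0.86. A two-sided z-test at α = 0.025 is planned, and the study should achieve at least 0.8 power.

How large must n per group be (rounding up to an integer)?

n = 26 per group

For power 0.8 need Φ(δ − z_{0.0125}) = 0.8, so δ = z_{0.0125} + z_{0.20} = 2.241 + 0.842 = 3.083.
(The Φ(−δ − z_{α/2}) term is vanishingly small for δ > 0 and is dropped in the standard sample-size formula.)
δ = d·√(n/2) ⇒ n = 2(δ/d)² = 2 × (3.083 / 0.86)² = 25.70.
Round up to the next whole unit.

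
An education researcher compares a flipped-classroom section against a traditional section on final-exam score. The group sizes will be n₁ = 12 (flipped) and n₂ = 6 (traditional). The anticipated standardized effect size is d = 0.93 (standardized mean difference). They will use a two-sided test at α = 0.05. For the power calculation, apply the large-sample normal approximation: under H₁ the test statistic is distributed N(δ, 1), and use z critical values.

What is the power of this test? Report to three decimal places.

Noncentrality parameter: λ = d / √(1/n₁ + 1/n₂) = 0.93 / √(1/12 + 1/6) = 1.8600
Two-sided α = 0.05 → critical value z_{0.025} = 1.960.
Power = Φ(λ − 1.960) + Φ(−λ − 1.960) = Φ(-0.100) + Φ(-3.820) = 0.4602 + 0.0001 = 0.4603.

Power ≈ 0.460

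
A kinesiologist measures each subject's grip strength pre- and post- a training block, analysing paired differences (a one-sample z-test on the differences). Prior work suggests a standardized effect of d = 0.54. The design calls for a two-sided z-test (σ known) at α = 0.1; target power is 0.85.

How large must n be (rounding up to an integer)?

n = 25

Set Φ(δ − 1.645) = 0.85; then δ − 1.645 = Φ⁻¹(0.85) = 1.036, giving δ = 2.681.
(For δ > 0 the lower-tail rejection region contributes negligibly to power, so the one-term inversion is standard.)
δ = d·√n ⇒ n = (δ/d)² = (2.681 / 0.54)² = 24.65.
Rounding up, n = 25.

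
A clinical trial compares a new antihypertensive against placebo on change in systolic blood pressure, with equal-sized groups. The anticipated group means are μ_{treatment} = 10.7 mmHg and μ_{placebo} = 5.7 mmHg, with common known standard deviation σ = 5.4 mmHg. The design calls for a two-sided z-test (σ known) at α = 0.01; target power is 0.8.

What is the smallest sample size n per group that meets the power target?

Standardized effect: d = |μ_{treatment} − μ_{placebo}| / σ = |10.7 − 5.7| / 5.4 = 0.9259
For power 0.8 need Φ(δ − z_{0.005}) = 0.8, so δ = z_{0.005} + z_{0.20} = 2.576 + 0.842 = 3.417.
(Ignoring the negligible lower-tail rejection probability gives the usual closed-form inversion.)
δ = d·√(n/2) ⇒ n = 2(δ/d)² = 2 × (3.417 / 0.9259)² = 27.24.
Round up to the next whole unit.

n = 28 per group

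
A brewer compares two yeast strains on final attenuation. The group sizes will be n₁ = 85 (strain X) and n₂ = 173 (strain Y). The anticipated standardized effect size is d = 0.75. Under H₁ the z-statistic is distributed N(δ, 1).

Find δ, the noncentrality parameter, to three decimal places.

The noncentrality parameter scales effect size by the design's sample-size factor: δ = d / √(1/n₁ + 1/n₂) = 0.75 / √(1/85 + 1/173) = 5.6622

δ ≈ 5.662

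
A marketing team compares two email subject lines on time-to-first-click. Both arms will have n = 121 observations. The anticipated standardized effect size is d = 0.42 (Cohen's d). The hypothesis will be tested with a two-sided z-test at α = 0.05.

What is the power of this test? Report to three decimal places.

Power ≈ 0.904

Noncentrality parameter: δ = d·√(n/2) = 0.42 × √(121/2) = 3.2668
Critical value for a two-sided test at α = 0.05: z_{α/2} = 1.960.
Power = Φ(δ − 1.960) + Φ(−δ − 1.960) = Φ(1.307) + Φ(-5.227) = 0.9044 + 0.0000 = 0.9044.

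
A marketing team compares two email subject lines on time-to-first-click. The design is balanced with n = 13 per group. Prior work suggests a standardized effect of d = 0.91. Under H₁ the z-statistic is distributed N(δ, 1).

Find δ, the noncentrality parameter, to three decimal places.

The noncentrality parameter scales effect size by the design's sample-size factor: δ = d·√(n/2) = 0.91 × √(13/2) = 2.3201

δ ≈ 2.320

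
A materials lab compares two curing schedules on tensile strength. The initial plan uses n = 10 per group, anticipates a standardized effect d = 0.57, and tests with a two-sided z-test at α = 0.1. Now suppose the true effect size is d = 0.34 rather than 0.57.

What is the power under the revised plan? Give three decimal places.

With d = 0.34: δ = d·√(n/2) = 0.34 × √(10/2) = 0.7603. Critical value z_{0.05} = 1.645.
Revised power = Φ(δ − 1.645) + Φ(−δ − 1.645) = Φ(-0.885) + Φ(-2.405) = 0.1882 + 0.0081 = 0.1963.

Power ≈ 0.196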